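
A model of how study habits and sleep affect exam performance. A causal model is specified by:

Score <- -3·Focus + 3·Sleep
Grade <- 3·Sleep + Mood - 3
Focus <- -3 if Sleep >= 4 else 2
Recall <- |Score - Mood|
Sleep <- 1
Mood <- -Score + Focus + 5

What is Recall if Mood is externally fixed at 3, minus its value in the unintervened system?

-7

Intervening sets Mood = 3 and removes its equation (Mood <- -Score + Focus + 5).
Focus = -3 if Sleep >= 4 else 2  [with Sleep=1]  = 2
Score = -3·Focus + 3·Sleep  [with Focus=2, Sleep=1]  = -3
Recall = |Score - Mood|  [with Score=-3, Mood=3]  = 6
Without intervention: Focus = -3 if Sleep >= 4 else 2  [with Sleep=1]  = 2; Score = -3·Focus + 3·Sleep  [with Focus=2, Sleep=1]  = -3; Mood = -Score + Focus + 5  [with Score=-3, Focus=2]  = 10; Recall = |Score - Mood|  [with Score=-3, Mood=10]  = 13.
Change = 6 − 13 = -7.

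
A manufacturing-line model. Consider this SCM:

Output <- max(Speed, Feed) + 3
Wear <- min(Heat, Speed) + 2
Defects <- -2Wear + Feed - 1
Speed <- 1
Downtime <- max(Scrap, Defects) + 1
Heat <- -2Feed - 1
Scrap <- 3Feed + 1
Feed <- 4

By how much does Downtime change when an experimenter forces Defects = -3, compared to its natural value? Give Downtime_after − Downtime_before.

do(Defects=-3) replaces the equation Defects <- -2Wear + Feed - 1 with the constant Defects = -3.
Scrap = 3Feed + 1  [with Feed=4]  = 13
Downtime = max(Scrap, Defects) + 1  [with Scrap=13, Defects=-3]  = 14
Without intervention: Heat = -2Feed - 1  [with Feed=4]  = -9; Wear = min(Heat, Speed) + 2  [with Heat=-9, Speed=1]  = -7; Defects = -2Wear + Feed - 1  [with Wear=-7, Feed=4]  = 17; Scrap = 3Feed + 1  [with Feed=4]  = 13; Downtime = max(Scrap, Defects) + 1  [with Scrap=13, Defects=17]  = 18.
Change = 14 − 18 = -4.

-4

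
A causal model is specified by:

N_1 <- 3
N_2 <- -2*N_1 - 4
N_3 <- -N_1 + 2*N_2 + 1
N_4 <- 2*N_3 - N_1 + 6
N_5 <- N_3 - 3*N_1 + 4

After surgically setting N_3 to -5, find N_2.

Under do(N_3=-5), the mechanism N_3 <- -N_1 + 2*N_2 + 1 is discarded; N_3 is fixed at -5.
Since N_2 is not a descendant of the intervened variable, it is unaffected.
N_2 = -2*N_1 - 4  [with N_1=3]  = -10

-10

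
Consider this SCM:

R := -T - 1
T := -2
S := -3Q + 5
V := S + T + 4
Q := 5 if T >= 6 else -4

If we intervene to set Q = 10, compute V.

do(Q=10) replaces the equation Q := 5 if T >= 6 else -4 with the constant Q = 10.
S = -3Q + 5  [with Q=10]  = -25
V = S + T + 4  [with S=-25, T=-2]  = -23

-23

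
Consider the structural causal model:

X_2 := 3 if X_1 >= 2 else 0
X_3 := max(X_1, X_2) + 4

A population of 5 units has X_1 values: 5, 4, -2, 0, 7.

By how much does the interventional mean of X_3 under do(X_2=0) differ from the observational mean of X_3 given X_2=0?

3.2

do(X_2=0) breaks X_2's dependence on X_1. With X_2=0 fixed, X_3 across the units is 9, 8, 4, 4, 11, mean 7.2.
Observing X_2=0 restricts to units where X_2's equation naturally yields 0: X_1 ∈ {-2, 0}. In that subpopulation X_3 = 4, 4, mean 4.
Difference = 7.2 − 4 = 3.2.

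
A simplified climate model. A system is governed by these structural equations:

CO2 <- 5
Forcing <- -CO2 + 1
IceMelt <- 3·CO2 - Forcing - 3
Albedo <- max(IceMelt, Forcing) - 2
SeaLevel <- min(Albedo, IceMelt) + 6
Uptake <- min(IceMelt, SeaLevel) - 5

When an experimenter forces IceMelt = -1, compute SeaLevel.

3

do(IceMelt=-1) replaces the equation IceMelt <- 3·CO2 - Forcing - 3 with the constant IceMelt = -1.
Forcing = -CO2 + 1  [with CO2=5]  = -4
Albedo = max(IceMelt, Forcing) - 2  [with IceMelt=-1, Forcing=-4]  = -3
SeaLevel = min(Albedo, IceMelt) + 6  [with Albedo=-3, IceMelt=-1]  = 3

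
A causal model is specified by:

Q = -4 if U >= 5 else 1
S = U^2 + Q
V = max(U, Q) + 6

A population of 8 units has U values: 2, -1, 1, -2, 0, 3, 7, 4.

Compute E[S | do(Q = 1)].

11.5

Every unit gets Q=1 under the intervention. S values become 5, 2, 2, 5, 1, 10, 50, 17; E[S|do(Q=1)] = 11.5.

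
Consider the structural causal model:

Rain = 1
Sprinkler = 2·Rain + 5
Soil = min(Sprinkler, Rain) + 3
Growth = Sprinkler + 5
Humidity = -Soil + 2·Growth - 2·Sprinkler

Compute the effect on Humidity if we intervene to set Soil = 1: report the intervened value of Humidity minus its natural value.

do(Soil=1) replaces the equation Soil = min(Sprinkler, Rain) + 3 with the constant Soil = 1.
Sprinkler = 2·Rain + 5  [with Rain=1]  = 7
Growth = Sprinkler + 5  [with Sprinkler=7]  = 12
Humidity = -Soil + 2·Growth - 2·Sprinkler  [with Soil=1, Growth=12, Sprinkler=7]  = 9
Without intervention: Sprinkler = 2·Rain + 5  [with Rain=1]  = 7; Soil = min(Sprinkler, Rain) + 3  [with Sprinkler=7, Rain=1]  = 4; Growth = Sprinkler + 5  [with Sprinkler=7]  = 12; Humidity = -Soil + 2·Growth - 2·Sprinkler  [with Soil=4, Growth=12, Sprinkler=7]  = 6.
Change = 9 − 6 = 3.

3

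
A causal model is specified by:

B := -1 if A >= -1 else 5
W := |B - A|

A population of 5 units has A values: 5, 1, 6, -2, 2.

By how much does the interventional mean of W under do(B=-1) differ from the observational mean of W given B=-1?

do(B=-1) breaks B's dependence on A. With B=-1 fixed, W across the units is 6, 2, 7, 1, 3, mean 3.8.
Conditioning on B=-1 selects the 4 unit(s) with A ∈ {5, 1, 6, 2}. Their W values: 6, 2, 7, 3. Mean = 4.5.
Difference = 3.8 − 4.5 = -0.7.

-0.7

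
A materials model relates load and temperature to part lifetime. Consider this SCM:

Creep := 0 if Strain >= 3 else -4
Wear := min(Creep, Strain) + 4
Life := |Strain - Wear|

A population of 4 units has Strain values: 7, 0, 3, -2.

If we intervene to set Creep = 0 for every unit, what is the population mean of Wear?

do(Creep=0) breaks Creep's dependence on Strain. With Creep=0 fixed, Wear across the units is 4, 4, 4, 2, mean 3.5.

3.5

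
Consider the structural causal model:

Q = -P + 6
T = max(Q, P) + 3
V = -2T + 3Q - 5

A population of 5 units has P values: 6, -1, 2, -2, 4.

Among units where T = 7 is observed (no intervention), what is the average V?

E[V|T=7] averages over only the 2 units with T=7 (P = 2, 4): V = -7, -13, mean -10.

-10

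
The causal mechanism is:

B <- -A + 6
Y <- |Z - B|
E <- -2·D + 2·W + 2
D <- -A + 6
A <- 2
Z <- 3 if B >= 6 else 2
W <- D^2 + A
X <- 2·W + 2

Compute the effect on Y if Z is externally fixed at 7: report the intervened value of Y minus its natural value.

Intervening sets Z = 7 and removes its equation (Z <- 3 if B >= 6 else 2).
B = -A + 6  [with A=2]  = 4
Y = |Z - B|  [with Z=7, B=4]  = 3
Without intervention: B = -A + 6  [with A=2]  = 4; Z = 3 if B >= 6 else 2  [with B=4]  = 2; Y = |Z - B|  [with Z=2, B=4]  = 2.
Change = 3 − 2 = 1.

1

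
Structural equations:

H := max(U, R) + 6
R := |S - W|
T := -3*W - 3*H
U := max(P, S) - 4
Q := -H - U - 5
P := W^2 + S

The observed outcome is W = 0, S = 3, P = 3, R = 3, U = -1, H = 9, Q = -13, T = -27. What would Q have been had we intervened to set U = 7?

Under do(U=7), the mechanism U := max(P, S) - 4 is discarded; U is fixed at 7.
R = |S - W|  [with S=3, W=0]  = 3
H = max(U, R) + 6  [with U=7, R=3]  = 13
Q = -H - U - 5  [with H=13, U=7]  = -25

-25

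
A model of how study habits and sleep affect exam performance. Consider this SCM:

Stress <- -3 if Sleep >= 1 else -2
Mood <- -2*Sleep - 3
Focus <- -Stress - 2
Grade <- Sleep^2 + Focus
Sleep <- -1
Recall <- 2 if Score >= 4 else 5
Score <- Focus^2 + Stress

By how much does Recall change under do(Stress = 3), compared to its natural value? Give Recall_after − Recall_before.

-3

Under do(Stress=3), the mechanism Stress <- -3 if Sleep >= 1 else -2 is discarded; Stress is fixed at 3.
Focus = -Stress - 2  [with Stress=3]  = -5
Score = Focus^2 + Stress  [with Focus=-5, Stress=3]  = 28
Recall = 2 if Score >= 4 else 5  [with Score=28]  = 2
Without intervention: Stress = -3 if Sleep >= 1 else -2  [with Sleep=-1]  = -2; Focus = -Stress - 2  [with Stress=-2]  = 0; Score = Focus^2 + Stress  [with Focus=0, Stress=-2]  = -2; Recall = 2 if Score >= 4 else 5  [with Score=-2]  = 5.
Change = 2 − 5 = -3.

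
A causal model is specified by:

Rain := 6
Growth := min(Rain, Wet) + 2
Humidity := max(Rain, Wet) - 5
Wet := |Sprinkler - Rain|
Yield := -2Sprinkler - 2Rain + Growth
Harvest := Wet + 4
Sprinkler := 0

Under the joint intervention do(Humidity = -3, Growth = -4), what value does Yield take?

-16

Setting Humidity = -3, Growth = -4 by intervention discards those variables' equations.
Yield = -2Sprinkler - 2Rain + Growth  [with Sprinkler=0, Rain=6, Growth=-4]  = -16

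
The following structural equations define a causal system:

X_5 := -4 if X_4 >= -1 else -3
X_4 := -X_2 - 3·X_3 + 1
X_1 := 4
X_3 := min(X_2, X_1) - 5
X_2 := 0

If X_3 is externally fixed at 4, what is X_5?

do(X_3=4) replaces the equation X_3 := min(X_2, X_1) - 5 with the constant X_3 = 4.
X_4 = -X_2 - 3·X_3 + 1  [with X_2=0, X_3=4]  = -11
X_5 = -4 if X_4 >= -1 else -3  [with X_4=-11]  = -3

-3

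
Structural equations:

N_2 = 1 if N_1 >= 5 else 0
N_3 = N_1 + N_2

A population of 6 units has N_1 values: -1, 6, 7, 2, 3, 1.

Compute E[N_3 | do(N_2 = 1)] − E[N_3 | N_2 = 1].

do(N_2=1) breaks N_2's dependence on N_1. With N_2=1 fixed, N_3 across the units is 0, 7, 8, 3, 4, 2, mean 4.
Observing N_2=1 restricts to units where N_2's equation naturally yields 1: N_1 ∈ {6, 7}. In that subpopulation N_3 = 7, 8, mean 7.5.
Difference = 4 − 7.5 = -3.5.

-3.5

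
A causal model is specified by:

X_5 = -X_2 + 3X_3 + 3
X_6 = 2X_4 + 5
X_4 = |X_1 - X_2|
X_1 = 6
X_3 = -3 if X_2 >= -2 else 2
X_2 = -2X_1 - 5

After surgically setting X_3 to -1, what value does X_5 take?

17

do(X_3=-1) replaces the equation X_3 = -3 if X_2 >= -2 else 2 with the constant X_3 = -1.
X_2 = -2X_1 - 5  [with X_1=6]  = -17
X_5 = -X_2 + 3X_3 + 3  [with X_2=-17, X_3=-1]  = 17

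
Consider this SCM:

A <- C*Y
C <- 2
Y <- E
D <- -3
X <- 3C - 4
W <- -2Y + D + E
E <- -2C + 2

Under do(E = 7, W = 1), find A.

Under do(E = 7, W = 1), each intervened variable's structural equation is replaced by its fixed value.
Y = E  [with E=7]  = 7
A = C*Y  [with C=2, Y=7]  = 14

14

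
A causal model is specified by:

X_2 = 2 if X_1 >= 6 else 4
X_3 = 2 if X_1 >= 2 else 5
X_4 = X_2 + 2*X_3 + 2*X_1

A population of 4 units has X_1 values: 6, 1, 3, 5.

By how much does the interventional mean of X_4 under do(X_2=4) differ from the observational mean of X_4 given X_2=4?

Every unit gets X_2=4 under the intervention. X_4 values become 20, 16, 14, 18; E[X_4|do(X_2=4)] = 17.
Conditioning on X_2=4 selects the 3 unit(s) with X_1 ∈ {1, 3, 5}. Their X_4 values: 16, 14, 18. Mean = 16.
Difference = 17 − 16 = 1.

1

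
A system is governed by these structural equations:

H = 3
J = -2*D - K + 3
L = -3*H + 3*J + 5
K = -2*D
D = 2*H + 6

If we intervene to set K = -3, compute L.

-58

do(K=-3) replaces the equation K = -2*D with the constant K = -3.
D = 2*H + 6  [with H=3]  = 12
J = -2*D - K + 3  [with D=12, K=-3]  = -18
L = -3*H + 3*J + 5  [with H=3, J=-18]  = -58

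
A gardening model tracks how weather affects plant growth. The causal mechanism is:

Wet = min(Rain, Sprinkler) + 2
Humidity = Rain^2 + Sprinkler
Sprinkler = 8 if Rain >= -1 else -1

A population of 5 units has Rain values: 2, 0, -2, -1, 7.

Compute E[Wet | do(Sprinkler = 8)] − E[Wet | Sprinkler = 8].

do(Sprinkler=8) breaks Sprinkler's dependence on Rain. With Sprinkler=8 fixed, Wet across the units is 4, 2, 0, 1, 9, mean 3.2.
Conditioning on Sprinkler=8 selects the 4 unit(s) with Rain ∈ {2, 0, -1, 7}. Their Wet values: 4, 2, 1, 9. Mean = 4.
Difference = 3.2 − 4 = -0.8.

-0.8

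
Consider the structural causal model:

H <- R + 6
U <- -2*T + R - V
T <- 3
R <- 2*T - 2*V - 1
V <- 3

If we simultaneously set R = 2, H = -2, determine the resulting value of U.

-7

Setting R = 2, H = -2 by intervention discards those variables' equations.
U = -2*T + R - V  [with T=3, R=2, V=3]  = -7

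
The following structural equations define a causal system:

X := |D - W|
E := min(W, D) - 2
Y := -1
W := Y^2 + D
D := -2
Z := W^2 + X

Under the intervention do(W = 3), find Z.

do(W=3) replaces the equation W := Y^2 + D with the constant W = 3.
X = |D - W|  [with D=-2, W=3]  = 5
Z = W^2 + X  [with W=3, X=5]  = 14

14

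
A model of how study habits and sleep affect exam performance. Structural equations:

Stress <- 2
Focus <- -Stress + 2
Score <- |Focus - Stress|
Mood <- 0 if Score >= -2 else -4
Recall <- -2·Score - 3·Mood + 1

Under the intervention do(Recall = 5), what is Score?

do(Recall=5) replaces the equation Recall <- -2·Score - 3·Mood + 1 with the constant Recall = 5.
Score is not downstream of the intervention, so its value is determined by the original equations.
Focus = -Stress + 2  [with Stress=2]  = 0
Score = |Focus - Stress|  [with Focus=0, Stress=2]  = 2

2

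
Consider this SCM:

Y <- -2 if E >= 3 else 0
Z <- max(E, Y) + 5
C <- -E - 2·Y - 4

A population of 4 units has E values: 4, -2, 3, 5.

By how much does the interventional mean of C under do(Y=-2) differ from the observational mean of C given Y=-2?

Under do(Y=-2), Y's equation is replaced by Y=-2 for every unit. Per-unit C: -4, 2, -3, -5. Mean = -2.5.
E[C|Y=-2] averages over only the 3 units with Y=-2 (E = 4, 3, 5): C = -4, -3, -5, mean -4.
Difference = -2.5 − (-4) = 1.5.

1.5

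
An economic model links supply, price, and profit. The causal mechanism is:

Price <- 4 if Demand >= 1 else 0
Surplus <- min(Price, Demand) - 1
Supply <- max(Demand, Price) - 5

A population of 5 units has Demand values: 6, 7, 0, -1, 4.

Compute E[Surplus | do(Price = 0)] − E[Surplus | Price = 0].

do(Price=0) breaks Price's dependence on Demand. With Price=0 fixed, Surplus across the units is -1, -1, -1, -2, -1, mean -1.2.
Conditioning on Price=0 selects the 2 unit(s) with Demand ∈ {0, -1}. Their Surplus values: -1, -2. Mean = -1.5.
Difference = -1.2 − (-1.5) = 0.3.

0.3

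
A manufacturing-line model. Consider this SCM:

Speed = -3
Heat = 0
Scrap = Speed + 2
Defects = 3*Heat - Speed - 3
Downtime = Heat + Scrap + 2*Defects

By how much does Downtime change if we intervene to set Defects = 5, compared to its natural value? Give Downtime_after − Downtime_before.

10

do(Defects=5) replaces the equation Defects = 3*Heat - Speed - 3 with the constant Defects = 5.
Scrap = Speed + 2  [with Speed=-3]  = -1
Downtime = Heat + Scrap + 2*Defects  [with Heat=0, Scrap=-1, Defects=5]  = 9
Without intervention: Defects = 3*Heat - Speed - 3  [with Heat=0, Speed=-3]  = 0; Scrap = Speed + 2  [with Speed=-3]  = -1; Downtime = Heat + Scrap + 2*Defects  [with Heat=0, Scrap=-1, Defects=0]  = -1.
Change = 9 − (-1) = 10.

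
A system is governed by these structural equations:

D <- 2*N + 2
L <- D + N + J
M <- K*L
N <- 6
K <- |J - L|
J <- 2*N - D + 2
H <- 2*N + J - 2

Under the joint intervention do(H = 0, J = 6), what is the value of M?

520

Setting H = 0, J = 6 by intervention discards those variables' equations.
D = 2*N + 2  [with N=6]  = 14
L = D + N + J  [with D=14, N=6, J=6]  = 26
K = |J - L|  [with J=6, L=26]  = 20
M = K*L  [with K=20, L=26]  = 520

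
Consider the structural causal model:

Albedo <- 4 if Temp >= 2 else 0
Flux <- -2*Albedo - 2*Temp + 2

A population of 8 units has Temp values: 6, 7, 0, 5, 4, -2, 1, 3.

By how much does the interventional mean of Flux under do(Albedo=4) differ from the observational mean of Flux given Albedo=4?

4

The intervention sets Albedo=4 in all 8 units regardless of Temp. Recomputing Flux per unit gives -18, -20, -6, -16, -14, -2, -8, -12; average -12.
Conditioning on Albedo=4 selects the 5 unit(s) with Temp ∈ {6, 7, 5, 4, 3}. Their Flux values: -18, -20, -16, -14, -12. Mean = -16.
Difference = -12 − (-16) = 4.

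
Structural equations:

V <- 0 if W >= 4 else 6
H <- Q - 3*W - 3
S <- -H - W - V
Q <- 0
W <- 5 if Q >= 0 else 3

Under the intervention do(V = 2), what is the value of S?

do(V=2) replaces the equation V <- 0 if W >= 4 else 6 with the constant V = 2.
W = 5 if Q >= 0 else 3  [with Q=0]  = 5
H = Q - 3*W - 3  [with Q=0, W=5]  = -18
S = -H - W - V  [with H=-18, W=5, V=2]  = 11

11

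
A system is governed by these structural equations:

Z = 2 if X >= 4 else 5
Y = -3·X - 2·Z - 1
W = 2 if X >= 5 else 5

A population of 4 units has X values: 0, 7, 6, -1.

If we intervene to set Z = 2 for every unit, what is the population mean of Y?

-14

Under do(Z=2), Z's equation is replaced by Z=2 for every unit. Per-unit Y: -5, -26, -23, -2. Mean = -14.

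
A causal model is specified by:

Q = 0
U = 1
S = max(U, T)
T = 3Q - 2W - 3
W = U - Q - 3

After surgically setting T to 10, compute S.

Intervening sets T = 10 and removes its equation (T = 3Q - 2W - 3).
S = max(U, T)  [with U=1, T=10]  = 10

10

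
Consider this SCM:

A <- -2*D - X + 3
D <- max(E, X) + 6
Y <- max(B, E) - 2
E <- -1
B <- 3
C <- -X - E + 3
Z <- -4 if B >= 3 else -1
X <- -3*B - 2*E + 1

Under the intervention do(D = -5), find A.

19

Under do(D=-5), the mechanism D <- max(E, X) + 6 is discarded; D is fixed at -5.
X = -3*B - 2*E + 1  [with B=3, E=-1]  = -6
A = -2*D - X + 3  [with D=-5, X=-6]  = 19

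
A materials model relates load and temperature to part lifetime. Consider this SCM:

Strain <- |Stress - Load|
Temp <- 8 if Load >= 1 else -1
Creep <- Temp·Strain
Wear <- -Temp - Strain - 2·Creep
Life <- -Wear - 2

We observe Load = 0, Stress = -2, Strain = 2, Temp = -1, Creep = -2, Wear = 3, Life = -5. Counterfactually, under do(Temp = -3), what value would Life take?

-15

The intervention breaks the incoming arrows to Temp: Temp <- 8 if Load >= 1 else -1 no longer applies, and Temp = -3.
Strain = |Stress - Load|  [with Stress=-2, Load=0]  = 2
Creep = Temp·Strain  [with Temp=-3, Strain=2]  = -6
Wear = -Temp - Strain - 2·Creep  [with Temp=-3, Strain=2, Creep=-6]  = 13
Life = -Wear - 2  [with Wear=13]  = -15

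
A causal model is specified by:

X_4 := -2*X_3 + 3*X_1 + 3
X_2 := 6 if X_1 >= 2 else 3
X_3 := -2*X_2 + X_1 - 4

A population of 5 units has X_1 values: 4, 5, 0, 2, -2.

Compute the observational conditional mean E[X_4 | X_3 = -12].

30

E[X_4|X_3=-12] averages over only the 2 units with X_3=-12 (X_1 = 4, -2): X_4 = 39, 21, mean 30.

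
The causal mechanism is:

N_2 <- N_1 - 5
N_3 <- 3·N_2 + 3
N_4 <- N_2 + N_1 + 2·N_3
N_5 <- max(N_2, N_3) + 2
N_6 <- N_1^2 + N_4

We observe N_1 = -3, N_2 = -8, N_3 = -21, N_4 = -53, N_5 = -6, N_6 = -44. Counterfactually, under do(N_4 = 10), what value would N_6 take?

Under do(N_4=10), the mechanism N_4 <- N_2 + N_1 + 2·N_3 is discarded; N_4 is fixed at 10.
N_6 = N_1^2 + N_4  [with N_1=-3, N_4=10]  = 19

19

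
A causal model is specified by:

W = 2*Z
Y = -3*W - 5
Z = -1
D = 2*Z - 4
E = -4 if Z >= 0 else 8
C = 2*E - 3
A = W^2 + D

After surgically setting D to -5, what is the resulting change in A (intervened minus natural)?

1

Under do(D=-5), the mechanism D = 2*Z - 4 is discarded; D is fixed at -5.
W = 2*Z  [with Z=-1]  = -2
A = W^2 + D  [with W=-2, D=-5]  = -1
Without intervention: D = 2*Z - 4  [with Z=-1]  = -6; W = 2*Z  [with Z=-1]  = -2; A = W^2 + D  [with W=-2, D=-6]  = -2.
Change = -1 − (-2) = 1.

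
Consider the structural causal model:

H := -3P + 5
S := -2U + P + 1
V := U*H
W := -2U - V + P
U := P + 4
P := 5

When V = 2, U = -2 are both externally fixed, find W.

7

The joint intervention fixes V = 2, U = -2, removing each variable's own equation.
W = -2U - V + P  [with U=-2, V=2, P=5]  = 7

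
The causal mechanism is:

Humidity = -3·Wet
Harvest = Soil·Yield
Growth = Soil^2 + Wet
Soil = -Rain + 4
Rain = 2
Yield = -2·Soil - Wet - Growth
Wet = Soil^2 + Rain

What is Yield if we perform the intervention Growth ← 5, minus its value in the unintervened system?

5

Under do(Growth=5), the mechanism Growth = Soil^2 + Wet is discarded; Growth is fixed at 5.
Soil = -Rain + 4  [with Rain=2]  = 2
Wet = Soil^2 + Rain  [with Soil=2, Rain=2]  = 6
Yield = -2·Soil - Wet - Growth  [with Soil=2, Wet=6, Growth=5]  = -15
Without intervention: Soil = -Rain + 4  [with Rain=2]  = 2; Wet = Soil^2 + Rain  [with Soil=2, Rain=2]  = 6; Growth = Soil^2 + Wet  [with Soil=2, Wet=6]  = 10; Yield = -2·Soil - Wet - Growth  [with Soil=2, Wet=6, Growth=10]  = -20.
Change = -15 − (-20) = 5.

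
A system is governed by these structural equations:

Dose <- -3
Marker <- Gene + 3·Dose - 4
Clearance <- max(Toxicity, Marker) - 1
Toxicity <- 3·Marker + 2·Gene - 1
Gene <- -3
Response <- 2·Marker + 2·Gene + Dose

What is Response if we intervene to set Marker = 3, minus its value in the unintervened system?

38

The intervention breaks the incoming arrows to Marker: Marker <- Gene + 3·Dose - 4 no longer applies, and Marker = 3.
Response = 2·Marker + 2·Gene + Dose  [with Marker=3, Gene=-3, Dose=-3]  = -3
Without intervention: Marker = Gene + 3·Dose - 4  [with Gene=-3, Dose=-3]  = -16; Response = 2·Marker + 2·Gene + Dose  [with Marker=-16, Gene=-3, Dose=-3]  = -41.
Change = -3 − (-41) = 38.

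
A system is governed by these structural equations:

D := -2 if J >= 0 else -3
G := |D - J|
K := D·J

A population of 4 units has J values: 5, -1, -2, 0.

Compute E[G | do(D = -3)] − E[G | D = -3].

2

Every unit gets D=-3 under the intervention. G values become 8, 2, 1, 3; E[G|do(D=-3)] = 3.5.
Conditioning on D=-3 selects the 2 unit(s) with J ∈ {-1, -2}. Their G values: 2, 1. Mean = 1.5.
Difference = 3.5 − 1.5 = 2.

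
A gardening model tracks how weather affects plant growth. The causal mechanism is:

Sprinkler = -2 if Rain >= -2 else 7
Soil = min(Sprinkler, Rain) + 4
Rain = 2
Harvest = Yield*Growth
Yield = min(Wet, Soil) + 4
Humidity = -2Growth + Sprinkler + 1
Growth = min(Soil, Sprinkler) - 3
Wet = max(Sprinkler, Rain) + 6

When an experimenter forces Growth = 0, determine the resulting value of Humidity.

The intervention breaks the incoming arrows to Growth: Growth = min(Soil, Sprinkler) - 3 no longer applies, and Growth = 0.
Sprinkler = -2 if Rain >= -2 else 7  [with Rain=2]  = -2
Humidity = -2Growth + Sprinkler + 1  [with Growth=0, Sprinkler=-2]  = -1

-1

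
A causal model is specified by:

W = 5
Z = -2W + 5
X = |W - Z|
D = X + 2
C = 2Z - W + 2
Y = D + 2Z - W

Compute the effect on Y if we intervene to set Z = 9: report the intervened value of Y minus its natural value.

Under do(Z=9), the mechanism Z = -2W + 5 is discarded; Z is fixed at 9.
X = |W - Z|  [with W=5, Z=9]  = 4
D = X + 2  [with X=4]  = 6
Y = D + 2Z - W  [with D=6, Z=9, W=5]  = 19
Without intervention: Z = -2W + 5  [with W=5]  = -5; X = |W - Z|  [with W=5, Z=-5]  = 10; D = X + 2  [with X=10]  = 12; Y = D + 2Z - W  [with D=12, Z=-5, W=5]  = -3.
Change = 19 − (-3) = 22.

22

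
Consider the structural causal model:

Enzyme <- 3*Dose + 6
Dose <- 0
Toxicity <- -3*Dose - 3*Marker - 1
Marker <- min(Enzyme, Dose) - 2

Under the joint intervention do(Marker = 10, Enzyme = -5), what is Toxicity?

The joint intervention fixes Marker = 10, Enzyme = -5, removing each variable's own equation.
Toxicity = -3*Dose - 3*Marker - 1  [with Dose=0, Marker=10]  = -31

-31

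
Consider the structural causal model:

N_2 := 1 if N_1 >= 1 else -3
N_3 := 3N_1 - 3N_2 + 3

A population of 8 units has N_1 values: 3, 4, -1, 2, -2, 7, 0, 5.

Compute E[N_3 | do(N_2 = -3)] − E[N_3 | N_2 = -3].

9.75

Under do(N_2=-3), N_2's equation is replaced by N_2=-3 for every unit. Per-unit N_3: 21, 24, 9, 18, 6, 33, 12, 27. Mean = 18.75.
E[N_3|N_2=-3] averages over only the 3 units with N_2=-3 (N_1 = -1, -2, 0): N_3 = 9, 6, 12, mean 9.
Difference = 18.75 − 9 = 9.75.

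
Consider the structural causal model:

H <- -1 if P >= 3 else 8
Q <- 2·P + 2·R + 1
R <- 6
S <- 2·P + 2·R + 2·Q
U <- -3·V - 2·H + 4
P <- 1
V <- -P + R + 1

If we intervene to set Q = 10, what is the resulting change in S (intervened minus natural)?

-10

do(Q=10) replaces the equation Q <- 2·P + 2·R + 1 with the constant Q = 10.
S = 2·P + 2·R + 2·Q  [with P=1, R=6, Q=10]  = 34
Without intervention: Q = 2·P + 2·R + 1  [with P=1, R=6]  = 15; S = 2·P + 2·R + 2·Q  [with P=1, R=6, Q=15]  = 44.
Change = 34 − 44 = -10.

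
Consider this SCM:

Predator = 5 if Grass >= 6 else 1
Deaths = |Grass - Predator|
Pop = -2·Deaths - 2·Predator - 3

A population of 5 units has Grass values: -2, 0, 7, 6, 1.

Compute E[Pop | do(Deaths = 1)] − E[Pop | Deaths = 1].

Every unit gets Deaths=1 under the intervention. Pop values become -7, -7, -15, -15, -7; E[Pop|do(Deaths=1)] = -10.2.
E[Pop|Deaths=1] averages over only the 2 units with Deaths=1 (Grass = 0, 6): Pop = -7, -15, mean -11.
Difference = -10.2 − (-11) = 0.8.

0.8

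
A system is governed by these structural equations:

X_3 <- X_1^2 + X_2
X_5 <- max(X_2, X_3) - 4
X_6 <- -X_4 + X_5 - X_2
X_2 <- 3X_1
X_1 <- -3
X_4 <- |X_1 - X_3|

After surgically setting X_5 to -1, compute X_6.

5

The intervention breaks the incoming arrows to X_5: X_5 <- max(X_2, X_3) - 4 no longer applies, and X_5 = -1.
X_2 = 3X_1  [with X_1=-3]  = -9
X_3 = X_1^2 + X_2  [with X_1=-3, X_2=-9]  = 0
X_4 = |X_1 - X_3|  [with X_1=-3, X_3=0]  = 3
X_6 = -X_4 + X_5 - X_2  [with X_4=3, X_5=-1, X_2=-9]  = 5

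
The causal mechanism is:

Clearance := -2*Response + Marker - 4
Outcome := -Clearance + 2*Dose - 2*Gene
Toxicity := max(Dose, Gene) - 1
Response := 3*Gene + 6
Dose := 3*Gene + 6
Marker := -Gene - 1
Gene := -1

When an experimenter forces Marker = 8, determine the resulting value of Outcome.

The intervention breaks the incoming arrows to Marker: Marker := -Gene - 1 no longer applies, and Marker = 8.
Dose = 3*Gene + 6  [with Gene=-1]  = 3
Response = 3*Gene + 6  [with Gene=-1]  = 3
Clearance = -2*Response + Marker - 4  [with Response=3, Marker=8]  = -2
Outcome = -Clearance + 2*Dose - 2*Gene  [with Clearance=-2, Dose=3, Gene=-1]  = 10

10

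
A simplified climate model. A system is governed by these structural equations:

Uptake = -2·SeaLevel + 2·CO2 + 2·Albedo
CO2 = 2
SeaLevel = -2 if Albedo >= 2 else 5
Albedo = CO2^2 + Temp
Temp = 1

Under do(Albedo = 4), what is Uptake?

do(Albedo=4) replaces the equation Albedo = CO2^2 + Temp with the constant Albedo = 4.
SeaLevel = -2 if Albedo >= 2 else 5  [with Albedo=4]  = -2
Uptake = -2·SeaLevel + 2·CO2 + 2·Albedo  [with SeaLevel=-2, CO2=2, Albedo=4]  = 16

16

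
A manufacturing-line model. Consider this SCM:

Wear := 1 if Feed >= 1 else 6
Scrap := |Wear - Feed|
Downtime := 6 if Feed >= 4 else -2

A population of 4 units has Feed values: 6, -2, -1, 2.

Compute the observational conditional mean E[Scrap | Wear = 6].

Conditioning on Wear=6 selects the 2 unit(s) with Feed ∈ {-2, -1}. Their Scrap values: 8, 7. Mean = 7.5.

7.5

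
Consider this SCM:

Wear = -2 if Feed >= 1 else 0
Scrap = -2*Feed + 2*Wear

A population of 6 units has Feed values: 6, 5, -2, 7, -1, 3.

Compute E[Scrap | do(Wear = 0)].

Every unit gets Wear=0 under the intervention. Scrap values become -12, -10, 4, -14, 2, -6; E[Scrap|do(Wear=0)] = -6.

-6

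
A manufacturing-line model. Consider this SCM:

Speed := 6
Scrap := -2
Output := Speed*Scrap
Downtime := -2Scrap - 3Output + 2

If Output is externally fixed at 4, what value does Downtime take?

The intervention breaks the incoming arrows to Output: Output := Speed*Scrap no longer applies, and Output = 4.
Downtime = -2Scrap - 3Output + 2  [with Scrap=-2, Output=4]  = -6

-6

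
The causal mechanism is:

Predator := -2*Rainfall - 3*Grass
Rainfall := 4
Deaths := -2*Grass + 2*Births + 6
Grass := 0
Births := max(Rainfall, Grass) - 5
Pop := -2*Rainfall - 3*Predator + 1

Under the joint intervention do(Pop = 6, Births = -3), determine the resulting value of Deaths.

Setting Pop = 6, Births = -3 by intervention discards those variables' equations.
Deaths = -2*Grass + 2*Births + 6  [with Grass=0, Births=-3]  = 0

0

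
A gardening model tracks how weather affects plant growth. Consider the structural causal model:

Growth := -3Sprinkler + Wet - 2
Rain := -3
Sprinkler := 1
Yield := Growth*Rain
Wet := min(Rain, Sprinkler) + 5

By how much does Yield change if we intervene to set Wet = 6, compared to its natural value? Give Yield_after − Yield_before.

-12

do(Wet=6) replaces the equation Wet := min(Rain, Sprinkler) + 5 with the constant Wet = 6.
Growth = -3Sprinkler + Wet - 2  [with Sprinkler=1, Wet=6]  = 1
Yield = Growth*Rain  [with Growth=1, Rain=-3]  = -3
Without intervention: Wet = min(Rain, Sprinkler) + 5  [with Rain=-3, Sprinkler=1]  = 2; Growth = -3Sprinkler + Wet - 2  [with Sprinkler=1, Wet=2]  = -3; Yield = Growth*Rain  [with Growth=-3, Rain=-3]  = 9.
Change = -3 − 9 = -12.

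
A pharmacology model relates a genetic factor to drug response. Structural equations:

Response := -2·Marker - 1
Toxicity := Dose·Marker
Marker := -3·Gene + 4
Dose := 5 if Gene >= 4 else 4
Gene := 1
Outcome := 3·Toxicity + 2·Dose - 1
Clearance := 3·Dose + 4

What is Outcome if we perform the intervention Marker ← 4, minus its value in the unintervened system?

36

The intervention breaks the incoming arrows to Marker: Marker := -3·Gene + 4 no longer applies, and Marker = 4.
Dose = 5 if Gene >= 4 else 4  [with Gene=1]  = 4
Toxicity = Dose·Marker  [with Dose=4, Marker=4]  = 16
Outcome = 3·Toxicity + 2·Dose - 1  [with Toxicity=16, Dose=4]  = 55
Without intervention: Dose = 5 if Gene >= 4 else 4  [with Gene=1]  = 4; Marker = -3·Gene + 4  [with Gene=1]  = 1; Toxicity = Dose·Marker  [with Dose=4, Marker=1]  = 4; Outcome = 3·Toxicity + 2·Dose - 1  [with Toxicity=4, Dose=4]  = 19.
Change = 55 − 19 = 36.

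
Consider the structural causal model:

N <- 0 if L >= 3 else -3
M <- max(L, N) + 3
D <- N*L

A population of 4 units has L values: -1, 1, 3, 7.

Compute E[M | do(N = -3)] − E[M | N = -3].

Under do(N=-3), N's equation is replaced by N=-3 for every unit. Per-unit M: 2, 4, 6, 10. Mean = 5.5.
Conditioning on N=-3 selects the 2 unit(s) with L ∈ {-1, 1}. Their M values: 2, 4. Mean = 3.
Difference = 5.5 − 3 = 2.5.

2.5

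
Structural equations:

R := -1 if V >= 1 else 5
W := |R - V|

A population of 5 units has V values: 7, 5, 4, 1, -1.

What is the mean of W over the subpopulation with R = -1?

Observing R=-1 restricts to units where R's equation naturally yields -1: V ∈ {7, 5, 4, 1}. In that subpopulation W = 8, 6, 5, 2, mean 5.25.

5.25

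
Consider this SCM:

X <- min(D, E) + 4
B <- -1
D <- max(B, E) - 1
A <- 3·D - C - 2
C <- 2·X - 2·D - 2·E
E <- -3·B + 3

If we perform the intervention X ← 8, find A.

19

Under do(X=8), the mechanism X <- min(D, E) + 4 is discarded; X is fixed at 8.
E = -3·B + 3  [with B=-1]  = 6
D = max(B, E) - 1  [with B=-1, E=6]  = 5
C = 2·X - 2·D - 2·E  [with X=8, D=5, E=6]  = -6
A = 3·D - C - 2  [with D=5, C=-6]  = 19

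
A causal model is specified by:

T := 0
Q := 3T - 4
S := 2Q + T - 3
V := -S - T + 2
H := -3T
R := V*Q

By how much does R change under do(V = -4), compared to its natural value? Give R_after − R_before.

Under do(V=-4), the mechanism V := -S - T + 2 is discarded; V is fixed at -4.
Q = 3T - 4  [with T=0]  = -4
R = V*Q  [with V=-4, Q=-4]  = 16
Without intervention: Q = 3T - 4  [with T=0]  = -4; S = 2Q + T - 3  [with Q=-4, T=0]  = -11; V = -S - T + 2  [with S=-11, T=0]  = 13; R = V*Q  [with V=13, Q=-4]  = -52.
Change = 16 − (-52) = 68.

68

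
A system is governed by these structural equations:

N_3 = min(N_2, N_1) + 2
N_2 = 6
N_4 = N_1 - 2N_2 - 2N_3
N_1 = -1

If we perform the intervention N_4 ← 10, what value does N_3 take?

1

Under do(N_4=10), the mechanism N_4 = N_1 - 2N_2 - 2N_3 is discarded; N_4 is fixed at 10.
Since N_3 is not a descendant of the intervened variable, it is unaffected.
N_3 = min(N_2, N_1) + 2  [with N_2=6, N_1=-1]  = 1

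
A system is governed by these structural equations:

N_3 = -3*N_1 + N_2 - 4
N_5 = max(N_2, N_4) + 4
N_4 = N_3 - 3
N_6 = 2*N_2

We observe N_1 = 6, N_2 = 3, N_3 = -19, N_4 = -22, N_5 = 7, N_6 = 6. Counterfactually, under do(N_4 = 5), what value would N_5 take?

Intervening sets N_4 = 5 and removes its equation (N_4 = N_3 - 3).
N_5 = max(N_2, N_4) + 4  [with N_2=3, N_4=5]  = 9

9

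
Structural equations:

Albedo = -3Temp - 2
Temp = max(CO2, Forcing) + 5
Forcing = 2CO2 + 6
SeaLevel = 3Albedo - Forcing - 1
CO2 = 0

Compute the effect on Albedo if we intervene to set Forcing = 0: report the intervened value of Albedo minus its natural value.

18

Under do(Forcing=0), the mechanism Forcing = 2CO2 + 6 is discarded; Forcing is fixed at 0.
Temp = max(CO2, Forcing) + 5  [with CO2=0, Forcing=0]  = 5
Albedo = -3Temp - 2  [with Temp=5]  = -17
Without intervention: Forcing = 2CO2 + 6  [with CO2=0]  = 6; Temp = max(CO2, Forcing) + 5  [with CO2=0, Forcing=6]  = 11; Albedo = -3Temp - 2  [with Temp=11]  = -35.
Change = -17 − (-35) = 18.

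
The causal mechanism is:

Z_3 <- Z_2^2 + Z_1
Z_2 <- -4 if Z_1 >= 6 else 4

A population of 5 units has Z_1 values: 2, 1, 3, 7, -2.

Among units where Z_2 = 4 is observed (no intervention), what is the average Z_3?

17

Conditioning on Z_2=4 selects the 4 unit(s) with Z_1 ∈ {2, 1, 3, -2}. Their Z_3 values: 18, 17, 19, 14. Mean = 17.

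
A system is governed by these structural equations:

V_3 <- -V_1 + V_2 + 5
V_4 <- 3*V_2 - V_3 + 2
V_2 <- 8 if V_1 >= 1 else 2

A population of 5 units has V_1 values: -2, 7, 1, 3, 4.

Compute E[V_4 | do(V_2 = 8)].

15.6

Under do(V_2=8), V_2's equation is replaced by V_2=8 for every unit. Per-unit V_4: 11, 20, 14, 16, 17. Mean = 15.6.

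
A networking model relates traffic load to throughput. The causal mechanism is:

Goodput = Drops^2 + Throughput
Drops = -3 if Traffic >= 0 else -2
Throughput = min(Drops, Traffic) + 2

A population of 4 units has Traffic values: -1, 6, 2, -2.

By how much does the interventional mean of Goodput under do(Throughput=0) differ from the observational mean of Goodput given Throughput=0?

2.5

The intervention sets Throughput=0 in all 4 units regardless of Traffic. Recomputing Goodput per unit gives 4, 9, 9, 4; average 6.5.
Conditioning on Throughput=0 selects the 2 unit(s) with Traffic ∈ {-1, -2}. Their Goodput values: 4, 4. Mean = 4.
Difference = 6.5 − 4 = 2.5.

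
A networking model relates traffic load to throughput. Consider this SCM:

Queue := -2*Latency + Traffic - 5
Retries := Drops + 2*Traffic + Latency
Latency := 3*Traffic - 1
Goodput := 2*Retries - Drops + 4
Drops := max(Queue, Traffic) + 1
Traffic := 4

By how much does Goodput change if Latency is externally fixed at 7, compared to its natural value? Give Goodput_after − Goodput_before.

-8

Under do(Latency=7), the mechanism Latency := 3*Traffic - 1 is discarded; Latency is fixed at 7.
Queue = -2*Latency + Traffic - 5  [with Latency=7, Traffic=4]  = -15
Drops = max(Queue, Traffic) + 1  [with Queue=-15, Traffic=4]  = 5
Retries = Drops + 2*Traffic + Latency  [with Drops=5, Traffic=4, Latency=7]  = 20
Goodput = 2*Retries - Drops + 4  [with Retries=20, Drops=5]  = 39
Without intervention: Latency = 3*Traffic - 1  [with Traffic=4]  = 11; Queue = -2*Latency + Traffic - 5  [with Latency=11, Traffic=4]  = -23; Drops = max(Queue, Traffic) + 1  [with Queue=-23, Traffic=4]  = 5; Retries = Drops + 2*Traffic + Latency  [with Drops=5, Traffic=4, Latency=11]  = 24; Goodput = 2*Retries - Drops + 4  [with Retries=24, Drops=5]  = 47.
Change = 39 − 47 = -8.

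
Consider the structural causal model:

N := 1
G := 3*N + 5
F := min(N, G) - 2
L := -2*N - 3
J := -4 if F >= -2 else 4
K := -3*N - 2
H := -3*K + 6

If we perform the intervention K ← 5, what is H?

Intervening sets K = 5 and removes its equation (K := -3*N - 2).
H = -3*K + 6  [with K=5]  = -9

-9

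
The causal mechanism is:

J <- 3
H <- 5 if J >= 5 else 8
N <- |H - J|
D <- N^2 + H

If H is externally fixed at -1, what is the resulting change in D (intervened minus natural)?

Under do(H=-1), the mechanism H <- 5 if J >= 5 else 8 is discarded; H is fixed at -1.
N = |H - J|  [with H=-1, J=3]  = 4
D = N^2 + H  [with N=4, H=-1]  = 15
Without intervention: H = 5 if J >= 5 else 8  [with J=3]  = 8; N = |H - J|  [with H=8, J=3]  = 5; D = N^2 + H  [with N=5, H=8]  = 33.
Change = 15 − 33 = -18.

-18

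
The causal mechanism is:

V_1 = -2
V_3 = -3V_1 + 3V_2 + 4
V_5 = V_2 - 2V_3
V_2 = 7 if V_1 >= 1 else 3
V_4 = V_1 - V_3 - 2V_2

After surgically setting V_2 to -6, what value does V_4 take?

18

Under do(V_2=-6), the mechanism V_2 = 7 if V_1 >= 1 else 3 is discarded; V_2 is fixed at -6.
V_3 = -3V_1 + 3V_2 + 4  [with V_1=-2, V_2=-6]  = -8
V_4 = V_1 - V_3 - 2V_2  [with V_1=-2, V_3=-8, V_2=-6]  = 18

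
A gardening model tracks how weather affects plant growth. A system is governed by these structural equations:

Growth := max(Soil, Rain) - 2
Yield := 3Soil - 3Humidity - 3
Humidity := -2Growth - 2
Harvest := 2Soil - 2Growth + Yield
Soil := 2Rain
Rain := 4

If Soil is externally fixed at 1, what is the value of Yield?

do(Soil=1) replaces the equation Soil := 2Rain with the constant Soil = 1.
Growth = max(Soil, Rain) - 2  [with Soil=1, Rain=4]  = 2
Humidity = -2Growth - 2  [with Growth=2]  = -6
Yield = 3Soil - 3Humidity - 3  [with Soil=1, Humidity=-6]  = 18

18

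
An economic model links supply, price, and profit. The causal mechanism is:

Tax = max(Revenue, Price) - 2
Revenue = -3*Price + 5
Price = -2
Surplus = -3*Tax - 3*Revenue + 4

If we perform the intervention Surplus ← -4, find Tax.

Under do(Surplus=-4), the mechanism Surplus = -3*Tax - 3*Revenue + 4 is discarded; Surplus is fixed at -4.
Since Tax is not a descendant of the intervened variable, it is unaffected.
Revenue = -3*Price + 5  [with Price=-2]  = 11
Tax = max(Revenue, Price) - 2  [with Revenue=11, Price=-2]  = 9

9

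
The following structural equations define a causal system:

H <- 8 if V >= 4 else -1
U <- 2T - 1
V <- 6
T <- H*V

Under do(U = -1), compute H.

The intervention breaks the incoming arrows to U: U <- 2T - 1 no longer applies, and U = -1.
Since H is not a descendant of the intervened variable, it is unaffected.
H = 8 if V >= 4 else -1  [with V=6]  = 8

8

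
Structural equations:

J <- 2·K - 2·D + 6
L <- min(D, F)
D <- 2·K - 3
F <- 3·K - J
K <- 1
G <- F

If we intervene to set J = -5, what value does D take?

Under do(J=-5), the mechanism J <- 2·K - 2·D + 6 is discarded; J is fixed at -5.
Since D is not a descendant of the intervened variable, it is unaffected.
D = 2·K - 3  [with K=1]  = -1

-1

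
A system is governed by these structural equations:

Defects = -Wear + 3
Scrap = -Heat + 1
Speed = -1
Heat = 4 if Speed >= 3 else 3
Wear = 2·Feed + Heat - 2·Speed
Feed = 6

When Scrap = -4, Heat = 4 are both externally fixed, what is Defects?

Under do(Scrap = -4, Heat = 4), each intervened variable's structural equation is replaced by its fixed value.
Wear = 2·Feed + Heat - 2·Speed  [with Feed=6, Heat=4, Speed=-1]  = 18
Defects = -Wear + 3  [with Wear=18]  = -15

-15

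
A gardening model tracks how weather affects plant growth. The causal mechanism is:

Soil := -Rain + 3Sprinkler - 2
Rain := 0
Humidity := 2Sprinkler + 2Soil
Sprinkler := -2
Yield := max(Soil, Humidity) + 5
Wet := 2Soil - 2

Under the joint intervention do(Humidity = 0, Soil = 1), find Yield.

The joint intervention fixes Humidity = 0, Soil = 1, removing each variable's own equation.
Yield = max(Soil, Humidity) + 5  [with Soil=1, Humidity=0]  = 6

6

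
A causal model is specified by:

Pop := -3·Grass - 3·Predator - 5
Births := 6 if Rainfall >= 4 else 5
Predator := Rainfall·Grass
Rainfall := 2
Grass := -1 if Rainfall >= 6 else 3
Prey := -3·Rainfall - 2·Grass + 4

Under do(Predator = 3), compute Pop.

-23

Under do(Predator=3), the mechanism Predator := Rainfall·Grass is discarded; Predator is fixed at 3.
Grass = -1 if Rainfall >= 6 else 3  [with Rainfall=2]  = 3
Pop = -3·Grass - 3·Predator - 5  [with Grass=3, Predator=3]  = -23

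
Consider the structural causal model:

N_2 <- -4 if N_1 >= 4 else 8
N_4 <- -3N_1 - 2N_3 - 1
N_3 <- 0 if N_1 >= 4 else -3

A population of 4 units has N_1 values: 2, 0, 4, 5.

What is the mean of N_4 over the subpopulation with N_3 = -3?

Conditioning on N_3=-3 selects the 2 unit(s) with N_1 ∈ {2, 0}. Their N_4 values: -1, 5. Mean = 2.

2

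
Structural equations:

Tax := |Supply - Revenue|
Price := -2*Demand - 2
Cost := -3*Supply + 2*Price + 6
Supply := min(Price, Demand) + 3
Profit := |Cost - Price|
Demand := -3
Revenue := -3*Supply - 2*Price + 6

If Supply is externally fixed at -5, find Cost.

29

The intervention breaks the incoming arrows to Supply: Supply := min(Price, Demand) + 3 no longer applies, and Supply = -5.
Price = -2*Demand - 2  [with Demand=-3]  = 4
Cost = -3*Supply + 2*Price + 6  [with Supply=-5, Price=4]  = 29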